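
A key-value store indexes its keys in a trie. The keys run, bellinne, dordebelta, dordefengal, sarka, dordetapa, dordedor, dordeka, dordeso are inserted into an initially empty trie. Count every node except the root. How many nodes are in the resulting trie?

43

Insert word by word; a character creates a node only if that edge doesn't already exist:
  "run" → 3 new (r, u, n)
  "bellinne" → 8 new (b, e, l, l, i, n, n, e)
  "dordebelta" → 10 new (d, o, r, d, e, b, e, l, t, a)
  "dordefengal" → prefix "dorde" already present; 6 new (f, e, n, g, a, l)
  "sarka" → 5 new (s, a, r, k, a)
  "dordetapa" → prefix "dorde" already present; 4 new (t, a, p, a)
  "dordedor" → prefix "dorde" already present; 3 new (d, o, r)
  "dordeka" → prefix "dorde" already present; 2 new (k, a)
  "dordeso" → prefix "dorde" already present; 2 new (s, o)
Total nodes = 3 + 8 + 10 + 6 + 5 + 4 + 3 + 2 + 2 = 43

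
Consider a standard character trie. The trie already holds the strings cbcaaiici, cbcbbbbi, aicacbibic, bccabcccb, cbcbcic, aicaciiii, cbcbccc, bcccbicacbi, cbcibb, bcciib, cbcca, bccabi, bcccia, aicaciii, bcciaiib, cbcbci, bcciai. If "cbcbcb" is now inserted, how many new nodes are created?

"cbcbc" is already a path in the trie; the remaining "b" must be added.
Each of the 1 remaining characters creates one node.

1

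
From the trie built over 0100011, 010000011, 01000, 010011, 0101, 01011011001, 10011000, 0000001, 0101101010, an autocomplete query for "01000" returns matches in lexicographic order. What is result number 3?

Words with prefix "01000", in lexicographic order: "01000", "010000011", "0100011"
Position 3: 0100011

0100011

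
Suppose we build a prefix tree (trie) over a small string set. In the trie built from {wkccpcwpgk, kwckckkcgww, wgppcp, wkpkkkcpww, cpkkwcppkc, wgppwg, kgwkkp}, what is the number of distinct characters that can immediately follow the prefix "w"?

The children of the "w" node are the distinct next characters among strings starting with "w".
Distinct next characters after "w": g, k.
That node has 2 child edges.

2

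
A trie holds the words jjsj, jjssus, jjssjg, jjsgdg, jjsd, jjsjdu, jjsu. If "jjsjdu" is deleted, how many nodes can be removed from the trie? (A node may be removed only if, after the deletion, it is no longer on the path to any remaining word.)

After clearing the end-marker at "jjsjdu", prune upward until reaching a node still needed by another word.
The suffix "du" (2 nodes) is used only by "jjsjdu"; "jjsj" is itself a stored word, so pruning stops there.
Nodes removed: 2

2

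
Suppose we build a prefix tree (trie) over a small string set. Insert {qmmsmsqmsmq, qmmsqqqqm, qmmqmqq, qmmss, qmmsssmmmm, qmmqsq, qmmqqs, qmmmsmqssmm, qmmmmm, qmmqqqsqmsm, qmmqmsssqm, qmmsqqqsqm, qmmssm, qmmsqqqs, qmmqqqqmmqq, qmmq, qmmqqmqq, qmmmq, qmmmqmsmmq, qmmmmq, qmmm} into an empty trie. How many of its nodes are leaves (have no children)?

16

Leaves are exactly the stored words that no other stored word extends.
Those words: "qmmmmm", "qmmmmq", "qmmmqmsmmq", "qmmmsmqssmm", "qmmqmqq", "qmmqmsssqm", "qmmqqmqq", "qmmqqqqmmqq", "qmmqqqsqmsm", "qmmqqs", "qmmqsq", "qmmsmsqmsmq", "qmmsqqqqm", "qmmsqqqsqm", "qmmssm", "qmmsssmmmm"
Leaf count: 16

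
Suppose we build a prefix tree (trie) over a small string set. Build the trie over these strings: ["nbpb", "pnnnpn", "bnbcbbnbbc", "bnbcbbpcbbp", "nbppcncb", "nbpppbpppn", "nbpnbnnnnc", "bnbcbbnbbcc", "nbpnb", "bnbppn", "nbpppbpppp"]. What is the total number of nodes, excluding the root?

Insert word by word; a character creates a node only if that edge doesn't already exist:
  "nbpb" → 4 new (n, b, p, b)
  "pnnnpn" → 6 new (p, n, n, n, p, n)
  "bnbcbbnbbc" → 10 new (b, n, b, c, b, b, n, b, b, c)
  "bnbcbbpcbbp" → prefix "bnbcbb" already present; 5 new (p, c, b, b, p)
  "nbppcncb" → prefix "nbp" already present; 5 new (p, c, n, c, b)
  "nbpppbpppn" → prefix "nbpp" already present; 6 new (p, b, p, p, p, n)
  "nbpnbnnnnc" → prefix "nbp" already present; 7 new (n, b, n, n, n, n, c)
  "bnbcbbnbbcc" → prefix "bnbcbbnbbc" already present; 1 new (c)
  "nbpnb" → prefix "nbpnb" already present; 0 new (none)
  "bnbppn" → prefix "bnb" already present; 3 new (p, p, n)
  "nbpppbpppp" → prefix "nbpppbppp" already present; 1 new (p)
Total nodes = 4 + 6 + 10 + 5 + 5 + 6 + 7 + 1 + 0 + 3 + 1 = 48

48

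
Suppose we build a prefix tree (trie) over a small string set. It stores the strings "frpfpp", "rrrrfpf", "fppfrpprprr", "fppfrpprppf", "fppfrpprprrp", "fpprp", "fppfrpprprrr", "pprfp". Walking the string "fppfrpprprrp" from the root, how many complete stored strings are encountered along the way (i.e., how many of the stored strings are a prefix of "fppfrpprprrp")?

Walk "fppfrpprprrp" from the root; an end-of-word marker is hit whenever a stored word is a prefix of "fppfrpprprrp".
Prefixes of the query that are stored words: "fppfrpprprr", "fppfrpprprrp"
Count: 2

2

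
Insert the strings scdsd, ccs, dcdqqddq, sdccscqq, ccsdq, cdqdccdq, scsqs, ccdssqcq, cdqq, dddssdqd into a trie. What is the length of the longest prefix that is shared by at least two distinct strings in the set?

Equivalently: take the maximum, over all pairs, of their longest common prefix length.
e.g. "ccs" and "ccsdq" share the prefix "ccs" of length 3; no pair shares a longer one.
Longest shared-prefix length: 3

3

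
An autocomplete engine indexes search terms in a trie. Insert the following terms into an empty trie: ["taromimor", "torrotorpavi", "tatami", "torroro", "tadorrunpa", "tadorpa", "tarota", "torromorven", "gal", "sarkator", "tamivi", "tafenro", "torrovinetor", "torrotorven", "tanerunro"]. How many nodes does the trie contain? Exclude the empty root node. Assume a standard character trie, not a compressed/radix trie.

81

Count nodes per top-level branch (shared prefixes stored once):
  'g'-branch (gal): 3 nodes
  's'-branch (sarkator): 8 nodes
  't'-branch (tadorpa, tadorrunpa, tafenro, tamivi, tanerunro, taromimor, tarota, tatami, torromorven, torroro, torrotorpavi, torrotorven, torrovinetor): 70 nodes
Sum: 81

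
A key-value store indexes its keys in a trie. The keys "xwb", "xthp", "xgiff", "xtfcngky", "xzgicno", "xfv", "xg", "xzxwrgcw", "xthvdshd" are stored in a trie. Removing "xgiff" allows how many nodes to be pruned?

3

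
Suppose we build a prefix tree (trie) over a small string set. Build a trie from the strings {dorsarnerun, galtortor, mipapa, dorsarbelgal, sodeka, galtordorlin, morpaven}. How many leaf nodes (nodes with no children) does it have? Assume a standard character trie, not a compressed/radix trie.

7

Leaves are exactly the stored words that no other stored word extends.
Those words: "dorsarbelgal", "dorsarnerun", "galtordorlin", "galtortor", "mipapa", "morpaven", "sodeka"
Leaf count: 7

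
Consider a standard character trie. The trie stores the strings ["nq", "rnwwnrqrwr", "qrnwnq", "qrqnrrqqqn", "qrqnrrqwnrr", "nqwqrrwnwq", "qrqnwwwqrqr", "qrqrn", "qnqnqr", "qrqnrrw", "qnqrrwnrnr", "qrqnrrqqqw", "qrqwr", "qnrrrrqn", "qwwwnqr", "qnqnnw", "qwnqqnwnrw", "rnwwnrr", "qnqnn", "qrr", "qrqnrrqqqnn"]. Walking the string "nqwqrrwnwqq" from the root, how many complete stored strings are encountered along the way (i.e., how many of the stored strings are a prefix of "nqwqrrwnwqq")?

Traverse "nqwqrrwnwqq" character by character; count nodes along the way that are marked as word ends.
Prefixes of the query that are stored words: "nq", "nqwqrrwnwq"
Count: 2

2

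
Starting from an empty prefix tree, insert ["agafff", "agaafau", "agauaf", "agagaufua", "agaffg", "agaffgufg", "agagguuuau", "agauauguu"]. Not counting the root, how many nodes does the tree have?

For each word, the new-node count is its length minus the longest prefix already in the trie:
  "agafff" → 6 new (a, g, a, f, f, f)
  "agaafau" → prefix "aga" already present; 4 new (a, f, a, u)
  "agauaf" → prefix "aga" already present; 3 new (u, a, f)
  "agagaufua" → prefix "aga" already present; 6 new (g, a, u, f, u, a)
  "agaffg" → prefix "agaff" already present; 1 new (g)
  "agaffgufg" → prefix "agaffg" already present; 3 new (u, f, g)
  "agagguuuau" → prefix "agag" already present; 6 new (g, u, u, u, a, u)
  "agauauguu" → prefix "agaua" already present; 4 new (u, g, u, u)
Total nodes = 6 + 4 + 3 + 6 + 1 + 3 + 6 + 4 = 33

33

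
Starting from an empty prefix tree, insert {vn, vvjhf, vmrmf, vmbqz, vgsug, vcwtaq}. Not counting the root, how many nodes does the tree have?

22

Trie structure (* marks end of a word):
(root)
└─ v
   ├─ c
   │  └─ w
   │     └─ t
   │        └─ a
   │           └─ q *
   ├─ g
   │  └─ s
   │     └─ u
   │        └─ g *
   ├─ m
   │  ├─ b
   │  │  └─ q
   │  │     └─ z *
   │  └─ r
   │     └─ m
   │        └─ f *
   ├─ n *
   └─ v
      └─ j
         └─ h
            └─ f *
Counting every labelled node above: 22.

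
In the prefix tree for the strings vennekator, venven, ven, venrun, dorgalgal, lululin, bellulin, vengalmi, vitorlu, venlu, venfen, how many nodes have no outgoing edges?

A leaf is a node with no children — equivalently, the end of a word that is not a proper prefix of any other stored word.
Those words: "bellulin", "dorgalgal", "lululin", "venfen", "vengalmi", "venlu", "vennekator", "venrun", "venven", "vitorlu"
Leaf count: 10

10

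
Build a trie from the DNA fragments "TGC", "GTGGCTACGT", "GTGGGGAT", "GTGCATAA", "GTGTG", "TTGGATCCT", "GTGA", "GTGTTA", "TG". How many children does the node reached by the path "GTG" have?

Walk "GTG" from the root, arriving at one node.
Distinct next characters after "GTG": A, C, G, T.
That node has 4 child edges.

4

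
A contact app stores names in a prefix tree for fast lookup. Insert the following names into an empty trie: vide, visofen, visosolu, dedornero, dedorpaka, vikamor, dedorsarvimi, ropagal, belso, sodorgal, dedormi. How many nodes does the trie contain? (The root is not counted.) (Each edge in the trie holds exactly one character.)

60

For each word, the new-node count is its length minus the longest prefix already in the trie:
  "vide" → 4 new (v, i, d, e)
  "visofen" → prefix "vi" already present; 5 new (s, o, f, e, n)
  "visosolu" → prefix "viso" already present; 4 new (s, o, l, u)
  "dedornero" → 9 new (d, e, d, o, r, n, e, r, o)
  "dedorpaka" → prefix "dedor" already present; 4 new (p, a, k, a)
  "vikamor" → prefix "vi" already present; 5 new (k, a, m, o, r)
  "dedorsarvimi" → prefix "dedor" already present; 7 new (s, a, r, v, i, m, i)
  "ropagal" → 7 new (r, o, p, a, g, a, l)
  "belso" → 5 new (b, e, l, s, o)
  "sodorgal" → 8 new (s, o, d, o, r, g, a, l)
  "dedormi" → prefix "dedor" already present; 2 new (m, i)
Total nodes = 4 + 5 + 4 + 9 + 4 + 5 + 7 + 7 + 5 + 8 + 2 = 60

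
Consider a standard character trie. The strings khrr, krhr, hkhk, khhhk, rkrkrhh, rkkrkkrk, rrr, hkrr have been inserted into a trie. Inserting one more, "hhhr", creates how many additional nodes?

3

Walking "hhhr" from the root, the first 1 characters ("h") follow existing edges; "h" is the first miss.
So 4 − 1 = 3 new nodes.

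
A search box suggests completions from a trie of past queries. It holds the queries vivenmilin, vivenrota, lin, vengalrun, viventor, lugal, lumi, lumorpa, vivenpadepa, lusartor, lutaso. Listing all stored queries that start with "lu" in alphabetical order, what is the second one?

lumi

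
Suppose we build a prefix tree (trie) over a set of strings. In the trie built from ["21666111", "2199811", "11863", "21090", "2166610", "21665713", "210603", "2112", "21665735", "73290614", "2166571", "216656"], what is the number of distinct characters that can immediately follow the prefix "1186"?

Follow the path "1186" to its node, then look at its outgoing edges.
Distinct next characters after "1186": 3.
That node has 1 child edge.

1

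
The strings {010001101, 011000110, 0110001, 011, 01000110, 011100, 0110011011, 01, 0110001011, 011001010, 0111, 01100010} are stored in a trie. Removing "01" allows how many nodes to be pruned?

Walk "01" from the leaf back toward the root, removing each node that no remaining word uses.
Every node on "01" is still needed (e.g. by "010001101"), so nothing is freed.
Nodes removed: 0

0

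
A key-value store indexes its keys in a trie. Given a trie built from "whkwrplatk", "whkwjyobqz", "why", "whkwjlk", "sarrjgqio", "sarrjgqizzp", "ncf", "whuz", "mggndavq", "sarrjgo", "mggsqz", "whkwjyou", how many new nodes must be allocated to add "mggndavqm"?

Walking "mggndavqm" from the root, the first 8 characters ("mggndavq") follow existing edges; "m" is the first miss.
So 9 − 8 = 1 new nodes.

1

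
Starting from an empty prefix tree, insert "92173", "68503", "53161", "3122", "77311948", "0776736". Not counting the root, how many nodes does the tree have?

34

For each word, the new-node count is its length minus the longest prefix already in the trie:
  "92173" → 5 new (9, 2, 1, 7, 3)
  "68503" → 5 new (6, 8, 5, 0, 3)
  "53161" → 5 new (5, 3, 1, 6, 1)
  "3122" → 4 new (3, 1, 2, 2)
  "77311948" → 8 new (7, 7, 3, 1, 1, 9, 4, 8)
  "0776736" → 7 new (0, 7, 7, 6, 7, 3, 6)
Total nodes = 5 + 5 + 5 + 4 + 8 + 7 = 34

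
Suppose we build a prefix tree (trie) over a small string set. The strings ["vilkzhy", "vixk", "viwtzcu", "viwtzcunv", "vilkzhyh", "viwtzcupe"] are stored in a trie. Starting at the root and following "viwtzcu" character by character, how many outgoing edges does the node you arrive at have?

2

Walk "viwtzcu" from the root, arriving at one node.
Distinct next characters after "viwtzcu": n, p.
That node has 2 child edges.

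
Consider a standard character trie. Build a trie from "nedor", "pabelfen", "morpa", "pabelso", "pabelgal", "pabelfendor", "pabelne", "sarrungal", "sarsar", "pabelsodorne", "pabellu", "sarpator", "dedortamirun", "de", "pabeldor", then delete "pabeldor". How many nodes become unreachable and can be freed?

3

A node on "pabeldor"'s path can go only if nothing else ends at it or branches off below it.
The suffix "dor" (3 nodes) is used only by "pabeldor"; the node for "pabel" still has the child "f", so pruning stops there.
Nodes removed: 3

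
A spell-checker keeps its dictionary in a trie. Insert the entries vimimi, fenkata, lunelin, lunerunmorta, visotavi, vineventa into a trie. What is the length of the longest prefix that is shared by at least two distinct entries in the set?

4

Equivalently: take the maximum, over all pairs, of their longest common prefix length.
"lunelin" and "lunerunmorta" agree on "lune" (4 characters) before diverging; nothing deeper is shared.
Longest shared-prefix length: 4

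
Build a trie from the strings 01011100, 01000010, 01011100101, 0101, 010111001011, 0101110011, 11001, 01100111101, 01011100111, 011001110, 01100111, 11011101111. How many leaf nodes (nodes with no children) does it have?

7

Leaves are exactly the stored words that no other stored word extends.
Those words: "01000010", "010111001011", "01011100111", "011001110", "01100111101", "11001", "11011101111"
Leaf count: 7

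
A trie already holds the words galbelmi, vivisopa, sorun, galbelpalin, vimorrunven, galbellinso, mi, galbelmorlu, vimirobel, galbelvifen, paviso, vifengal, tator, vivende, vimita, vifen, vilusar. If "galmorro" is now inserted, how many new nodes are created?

5

The longest prefix of "galmorro" already in the trie is "gal" (length 3).
New nodes needed: |"galmorro"| − 3 = 8 − 3 = 5.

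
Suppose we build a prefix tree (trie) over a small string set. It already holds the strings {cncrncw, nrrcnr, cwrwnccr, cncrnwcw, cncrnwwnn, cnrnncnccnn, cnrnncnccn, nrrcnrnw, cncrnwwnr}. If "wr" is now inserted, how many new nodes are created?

2

Nothing in the trie begins with "w"; the whole of "wr" is new.
2 − 0 = 2 new nodes.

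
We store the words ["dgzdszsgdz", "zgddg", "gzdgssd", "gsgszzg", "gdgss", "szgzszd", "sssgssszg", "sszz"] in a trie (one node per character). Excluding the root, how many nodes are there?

49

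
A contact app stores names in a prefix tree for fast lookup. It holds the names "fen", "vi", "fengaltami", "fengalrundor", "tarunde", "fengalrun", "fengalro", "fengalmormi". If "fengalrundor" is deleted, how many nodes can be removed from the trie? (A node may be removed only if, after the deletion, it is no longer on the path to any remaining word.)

A node on "fengalrundor"'s path can go only if nothing else ends at it or branches off below it.
The suffix "dor" (3 nodes) is used only by "fengalrundor"; "fengalrun" is itself a stored word, so pruning stops there.
Nodes removed: 3

3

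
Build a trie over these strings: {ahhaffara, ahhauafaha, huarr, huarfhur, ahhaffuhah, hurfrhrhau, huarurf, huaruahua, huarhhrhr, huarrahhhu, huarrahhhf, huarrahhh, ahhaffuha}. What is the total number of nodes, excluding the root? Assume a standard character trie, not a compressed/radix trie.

54

Insert word by word; a character creates a node only if that edge doesn't already exist:
  "ahhaffara" → 9 new (a, h, h, a, f, f, a, r, a)
  "ahhauafaha" → prefix "ahha" already present; 6 new (u, a, f, a, h, a)
  "huarr" → 5 new (h, u, a, r, r)
  "huarfhur" → prefix "huar" already present; 4 new (f, h, u, r)
  "ahhaffuhah" → prefix "ahhaff" already present; 4 new (u, h, a, h)
  "hurfrhrhau" → prefix "hu" already present; 8 new (r, f, r, h, r, h, a, u)
  "huarurf" → prefix "huar" already present; 3 new (u, r, f)
  "huaruahua" → prefix "huaru" already present; 4 new (a, h, u, a)
  "huarhhrhr" → prefix "huar" already present; 5 new (h, h, r, h, r)
  "huarrahhhu" → prefix "huarr" already present; 5 new (a, h, h, h, u)
  "huarrahhhf" → prefix "huarrahhh" already present; 1 new (f)
  "huarrahhh" → prefix "huarrahhh" already present; 0 new (none)
  "ahhaffuha" → prefix "ahhaffuha" already present; 0 new (none)
Total nodes = 9 + 6 + 5 + 4 + 4 + 8 + 3 + 4 + 5 + 5 + 1 + 0 + 0 = 54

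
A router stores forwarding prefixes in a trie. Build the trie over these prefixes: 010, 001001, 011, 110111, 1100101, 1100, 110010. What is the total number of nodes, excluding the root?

Trace insertions, counting only characters that open a new branch:
  "010" → 3 new (0, 1, 0)
  "001001" → prefix "0" already present; 5 new (0, 1, 0, 0, 1)
  "011" → prefix "01" already present; 1 new (1)
  "110111" → 6 new (1, 1, 0, 1, 1, 1)
  "1100101" → prefix "110" already present; 4 new (0, 1, 0, 1)
  "1100" → prefix "1100" already present; 0 new (none)
  "110010" → prefix "110010" already present; 0 new (none)
Total nodes = 3 + 5 + 1 + 6 + 4 + 0 + 0 = 19

19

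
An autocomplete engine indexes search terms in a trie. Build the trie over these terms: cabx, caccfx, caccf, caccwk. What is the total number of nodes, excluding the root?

Count nodes per top-level branch (shared prefixes stored once):
  'c'-branch (cabx, caccf, caccfx, caccwk): 10 nodes
Sum: 10

10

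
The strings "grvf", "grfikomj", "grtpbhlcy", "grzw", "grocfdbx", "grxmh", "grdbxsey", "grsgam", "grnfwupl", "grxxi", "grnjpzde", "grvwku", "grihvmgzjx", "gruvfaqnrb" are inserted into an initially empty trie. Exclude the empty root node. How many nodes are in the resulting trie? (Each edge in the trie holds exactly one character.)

Count nodes per top-level branch (shared prefixes stored once):
  'g'-branch (grdbxsey, grfikomj, grihvmgzjx, grnfwupl, grnjpzde, grocfdbx, grsgam, grtpbhlcy, gruvfaqnrb, grvf, grvwku, grxmh, grxxi, grzw): 70 nodes
Sum: 70

70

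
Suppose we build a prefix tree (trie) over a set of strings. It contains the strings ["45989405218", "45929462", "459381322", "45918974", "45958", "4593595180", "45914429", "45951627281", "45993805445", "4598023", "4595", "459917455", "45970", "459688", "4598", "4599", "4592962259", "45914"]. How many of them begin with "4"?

18

Walk to "4"; the words in its subtree are exactly those with that prefix.
Matches: "45914", "45914429", "45918974", "45929462", "4592962259", "4593595180", "459381322", "4595", "45951627281", "45958", "459688", "45970", "4598", "4598023", "45989405218", "4599", "459917455", "45993805445"
Count: 18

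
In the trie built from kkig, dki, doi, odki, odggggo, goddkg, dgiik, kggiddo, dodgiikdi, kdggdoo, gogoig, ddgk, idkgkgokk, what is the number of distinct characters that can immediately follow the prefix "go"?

2

Walk "go" from the root, arriving at one node.
Distinct next characters after "go": d, g.
That node has 2 child edges.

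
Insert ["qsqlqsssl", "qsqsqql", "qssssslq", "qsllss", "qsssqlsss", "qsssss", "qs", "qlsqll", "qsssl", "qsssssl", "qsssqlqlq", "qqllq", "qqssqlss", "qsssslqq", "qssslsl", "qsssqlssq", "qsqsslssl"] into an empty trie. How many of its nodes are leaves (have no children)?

13

A leaf is a node with no children — equivalently, the end of a word that is not a proper prefix of any other stored word.
Those words: "qlsqll", "qqllq", "qqssqlss", "qsllss", "qsqlqsssl", "qsqsqql", "qsqsslssl", "qssslsl", "qsssqlqlq", "qsssqlssq", "qsssqlsss", "qsssslqq", "qssssslq"
Leaf count: 13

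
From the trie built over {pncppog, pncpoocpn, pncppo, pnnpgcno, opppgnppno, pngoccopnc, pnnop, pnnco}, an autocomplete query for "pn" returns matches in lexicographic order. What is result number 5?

pnnco

DFS of the "pn" subtree visits, in order: "pncpoocpn", "pncppo", "pncppog", "pngoccopnc", "pnnco", "pnnop", "pnnpgcno"
The 5th is pnnco.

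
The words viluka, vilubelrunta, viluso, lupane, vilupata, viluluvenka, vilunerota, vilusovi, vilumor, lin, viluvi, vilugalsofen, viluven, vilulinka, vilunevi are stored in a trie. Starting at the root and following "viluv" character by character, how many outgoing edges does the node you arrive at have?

2

Walk "viluv" from the root, arriving at one node.
Distinct next characters after "viluv": e, i.
That node has 2 child edges.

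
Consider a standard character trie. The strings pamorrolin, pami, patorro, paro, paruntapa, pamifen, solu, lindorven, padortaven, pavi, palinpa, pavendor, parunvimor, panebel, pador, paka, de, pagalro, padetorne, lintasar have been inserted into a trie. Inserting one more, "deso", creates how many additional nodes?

2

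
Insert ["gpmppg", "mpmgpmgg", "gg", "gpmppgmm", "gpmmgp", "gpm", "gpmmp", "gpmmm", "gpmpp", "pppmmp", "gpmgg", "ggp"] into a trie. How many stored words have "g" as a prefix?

10

Filter for entries beginning with "g":
Matches: "gg", "ggp", "gpm", "gpmgg", "gpmmgp", "gpmmm", "gpmmp", "gpmpp", "gpmppg", "gpmppgmm"
Count: 10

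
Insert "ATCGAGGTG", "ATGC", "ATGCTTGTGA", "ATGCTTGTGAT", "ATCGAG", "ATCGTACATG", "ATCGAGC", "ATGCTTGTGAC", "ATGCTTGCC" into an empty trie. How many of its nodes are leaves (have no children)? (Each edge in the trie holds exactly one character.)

Leaves are exactly the stored words that no other stored word extends.
Those words: "ATCGAGC", "ATCGAGGTG", "ATCGTACATG", "ATGCTTGCC", "ATGCTTGTGAC", "ATGCTTGTGAT"
Leaf count: 6

6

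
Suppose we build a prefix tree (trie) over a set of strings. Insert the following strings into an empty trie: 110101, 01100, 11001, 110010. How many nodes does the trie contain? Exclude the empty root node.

Insert word by word; a character creates a node only if that edge doesn't already exist:
  "110101" → 6 new (1, 1, 0, 1, 0, 1)
  "01100" → 5 new (0, 1, 1, 0, 0)
  "11001" → prefix "110" already present; 2 new (0, 1)
  "110010" → prefix "11001" already present; 1 new (0)
Total nodes = 6 + 5 + 2 + 1 = 14

14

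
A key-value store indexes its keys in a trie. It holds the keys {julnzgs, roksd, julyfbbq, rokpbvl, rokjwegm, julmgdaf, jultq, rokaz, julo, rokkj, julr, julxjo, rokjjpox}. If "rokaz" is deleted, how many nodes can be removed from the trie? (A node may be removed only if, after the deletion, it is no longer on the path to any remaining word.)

2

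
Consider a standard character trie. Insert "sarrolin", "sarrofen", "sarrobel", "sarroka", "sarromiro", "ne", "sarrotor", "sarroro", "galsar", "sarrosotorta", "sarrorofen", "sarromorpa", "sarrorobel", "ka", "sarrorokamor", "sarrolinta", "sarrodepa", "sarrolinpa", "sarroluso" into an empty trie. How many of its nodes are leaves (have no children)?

17

Leaves are exactly the stored words that no other stored word extends.
Those words: "galsar", "ka", "ne", "sarrobel", "sarrodepa", "sarrofen", "sarroka", "sarrolinpa", "sarrolinta", "sarroluso", "sarromiro", "sarromorpa", "sarrorobel", "sarrorofen", "sarrorokamor", "sarrosotorta", "sarrotor"
Leaf count: 17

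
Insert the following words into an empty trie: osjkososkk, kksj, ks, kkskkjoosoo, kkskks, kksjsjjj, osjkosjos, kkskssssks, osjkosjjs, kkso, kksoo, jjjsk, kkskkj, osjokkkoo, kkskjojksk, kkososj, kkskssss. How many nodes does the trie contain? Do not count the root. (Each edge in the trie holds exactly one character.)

63

For each word, the new-node count is its length minus the longest prefix already in the trie:
  "osjkososkk" → 10 new (o, s, j, k, o, s, o, s, k, k)
  "kksj" → 4 new (k, k, s, j)
  "ks" → prefix "k" already present; 1 new (s)
  "kkskkjoosoo" → prefix "kks" already present; 8 new (k, k, j, o, o, s, o, o)
  "kkskks" → prefix "kkskk" already present; 1 new (s)
  "kksjsjjj" → prefix "kksj" already present; 4 new (s, j, j, j)
  "osjkosjos" → prefix "osjkos" already present; 3 new (j, o, s)
  "kkskssssks" → prefix "kksk" already present; 6 new (s, s, s, s, k, s)
  "osjkosjjs" → prefix "osjkosj" already present; 2 new (j, s)
  "kkso" → prefix "kks" already present; 1 new (o)
  "kksoo" → prefix "kkso" already present; 1 new (o)
  "jjjsk" → 5 new (j, j, j, s, k)
  "kkskkj" → prefix "kkskkj" already present; 0 new (none)
  "osjokkkoo" → prefix "osj" already present; 6 new (o, k, k, k, o, o)
  "kkskjojksk" → prefix "kksk" already present; 6 new (j, o, j, k, s, k)
  "kkososj" → prefix "kk" already present; 5 new (o, s, o, s, j)
  "kkskssss" → prefix "kkskssss" already present; 0 new (none)
Total nodes = 10 + 4 + 1 + 8 + 1 + 4 + 3 + 6 + 2 + 1 + 1 + 5 + 0 + 6 + 6 + 5 + 0 = 63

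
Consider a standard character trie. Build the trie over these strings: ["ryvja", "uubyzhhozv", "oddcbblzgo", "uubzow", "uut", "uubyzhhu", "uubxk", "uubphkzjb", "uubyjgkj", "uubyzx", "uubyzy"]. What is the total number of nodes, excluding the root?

44

Insert word by word; a character creates a node only if that edge doesn't already exist:
  "ryvja" → 5 new (r, y, v, j, a)
  "uubyzhhozv" → 10 new (u, u, b, y, z, h, h, o, z, v)
  "oddcbblzgo" → 10 new (o, d, d, c, b, b, l, z, g, o)
  "uubzow" → prefix "uub" already present; 3 new (z, o, w)
  "uut" → prefix "uu" already present; 1 new (t)
  "uubyzhhu" → prefix "uubyzhh" already present; 1 new (u)
  "uubxk" → prefix "uub" already present; 2 new (x, k)
  "uubphkzjb" → prefix "uub" already present; 6 new (p, h, k, z, j, b)
  "uubyjgkj" → prefix "uuby" already present; 4 new (j, g, k, j)
  "uubyzx" → prefix "uubyz" already present; 1 new (x)
  "uubyzy" → prefix "uubyz" already present; 1 new (y)
Total nodes = 5 + 10 + 10 + 3 + 1 + 1 + 2 + 6 + 4 + 1 + 1 = 44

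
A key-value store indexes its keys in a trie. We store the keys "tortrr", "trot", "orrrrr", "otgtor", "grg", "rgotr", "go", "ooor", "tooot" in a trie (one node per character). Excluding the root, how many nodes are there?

Count nodes per top-level branch (shared prefixes stored once):
  'g'-branch (go, grg): 4 nodes
  'o'-branch (ooor, orrrrr, otgtor): 14 nodes
  'r'-branch (rgotr): 5 nodes
  't'-branch (tooot, tortrr, trot): 12 nodes
Sum: 35

35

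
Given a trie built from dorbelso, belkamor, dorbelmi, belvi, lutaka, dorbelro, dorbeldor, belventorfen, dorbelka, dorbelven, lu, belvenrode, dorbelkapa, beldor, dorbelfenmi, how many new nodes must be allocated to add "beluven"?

Walking "beluven" from the root, the first 3 characters ("bel") follow existing edges; "u" is the first miss.
Each of the 4 remaining characters creates one node.

4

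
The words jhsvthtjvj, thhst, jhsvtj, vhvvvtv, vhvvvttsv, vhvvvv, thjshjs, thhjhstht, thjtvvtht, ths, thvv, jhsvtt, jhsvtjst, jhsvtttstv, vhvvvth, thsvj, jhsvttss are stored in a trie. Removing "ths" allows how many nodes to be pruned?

0

Walk "ths" from the leaf back toward the root, removing each node that no remaining word uses.
Every node on "ths" is still needed (e.g. by "thsvj"), so nothing is freed.
Nodes removed: 0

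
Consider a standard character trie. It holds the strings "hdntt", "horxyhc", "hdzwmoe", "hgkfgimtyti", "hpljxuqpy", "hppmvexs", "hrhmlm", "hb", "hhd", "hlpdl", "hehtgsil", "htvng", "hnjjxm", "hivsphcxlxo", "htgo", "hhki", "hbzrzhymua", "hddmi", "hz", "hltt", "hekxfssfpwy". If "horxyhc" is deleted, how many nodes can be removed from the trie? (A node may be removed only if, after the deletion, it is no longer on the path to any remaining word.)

Walk "horxyhc" from the leaf back toward the root, removing each node that no remaining word uses.
The suffix "orxyhc" (6 nodes) is used only by "horxyhc"; the node for "h" still has the child "d", so pruning stops there.
Nodes removed: 6

6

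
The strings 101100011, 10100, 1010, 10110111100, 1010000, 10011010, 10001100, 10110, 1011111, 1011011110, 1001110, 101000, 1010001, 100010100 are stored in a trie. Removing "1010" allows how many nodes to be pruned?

0

A node on "1010"'s path can go only if nothing else ends at it or branches off below it.
Every node on "1010" is still needed (e.g. by "10100"), so nothing is freed.
Nodes removed: 0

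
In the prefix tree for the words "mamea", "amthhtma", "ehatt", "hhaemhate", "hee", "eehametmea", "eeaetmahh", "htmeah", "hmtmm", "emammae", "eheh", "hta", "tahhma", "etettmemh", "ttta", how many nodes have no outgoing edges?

Leaves are exactly the stored words that no other stored word extends.
Those words: "amthhtma", "eeaetmahh", "eehametmea", "ehatt", "eheh", "emammae", "etettmemh", "hee", "hhaemhate", "hmtmm", "hta", "htmeah", "mamea", "tahhma", "ttta"
Leaf count: 15

15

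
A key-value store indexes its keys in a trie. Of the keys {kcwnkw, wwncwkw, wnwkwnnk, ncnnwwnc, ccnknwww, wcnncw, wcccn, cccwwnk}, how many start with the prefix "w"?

4

Traverse to the node for "w", then collect every word in that subtree.
Words under "w": wcccn, wcnncw, wnwkwnnk, wwncwkw
Count: 4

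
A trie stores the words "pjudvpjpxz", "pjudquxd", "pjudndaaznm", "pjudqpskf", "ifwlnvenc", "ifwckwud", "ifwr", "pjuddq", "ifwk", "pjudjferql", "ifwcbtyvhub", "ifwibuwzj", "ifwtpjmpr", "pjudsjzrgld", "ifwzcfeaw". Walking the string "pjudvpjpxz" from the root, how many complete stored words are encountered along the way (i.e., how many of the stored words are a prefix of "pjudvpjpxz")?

Traverse "pjudvpjpxz" character by character; count nodes along the way that are marked as word ends.
Prefixes of the query that are stored words: "pjudvpjpxz"
Count: 1

1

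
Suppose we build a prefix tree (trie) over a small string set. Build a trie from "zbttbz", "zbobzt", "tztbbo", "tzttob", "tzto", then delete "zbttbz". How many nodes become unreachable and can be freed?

A node on "zbttbz"'s path can go only if nothing else ends at it or branches off below it.
The suffix "ttbz" (4 nodes) is used only by "zbttbz"; the node for "zb" still has the child "o", so pruning stops there.
Nodes removed: 4

4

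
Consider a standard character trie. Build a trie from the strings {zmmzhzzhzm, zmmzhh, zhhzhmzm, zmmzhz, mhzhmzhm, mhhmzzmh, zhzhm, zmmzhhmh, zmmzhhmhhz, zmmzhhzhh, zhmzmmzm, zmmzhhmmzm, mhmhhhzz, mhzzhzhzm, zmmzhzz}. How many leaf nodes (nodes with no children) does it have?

A leaf is a node with no children — equivalently, the end of a word that is not a proper prefix of any other stored word.
Those words: "mhhmzzmh", "mhmhhhzz", "mhzhmzhm", "mhzzhzhzm", "zhhzhmzm", "zhmzmmzm", "zhzhm", "zmmzhhmhhz", "zmmzhhmmzm", "zmmzhhzhh", "zmmzhzzhzm"
Leaf count: 11

11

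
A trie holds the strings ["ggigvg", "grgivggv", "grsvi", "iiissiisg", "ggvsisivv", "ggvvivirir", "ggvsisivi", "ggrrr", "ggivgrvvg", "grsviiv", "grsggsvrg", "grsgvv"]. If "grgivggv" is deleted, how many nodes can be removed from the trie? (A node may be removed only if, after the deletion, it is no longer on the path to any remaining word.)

6

After clearing the end-marker at "grgivggv", prune upward until reaching a node still needed by another word.
The suffix "givggv" (6 nodes) is used only by "grgivggv"; the node for "gr" still has the child "s", so pruning stops there.
Nodes removed: 6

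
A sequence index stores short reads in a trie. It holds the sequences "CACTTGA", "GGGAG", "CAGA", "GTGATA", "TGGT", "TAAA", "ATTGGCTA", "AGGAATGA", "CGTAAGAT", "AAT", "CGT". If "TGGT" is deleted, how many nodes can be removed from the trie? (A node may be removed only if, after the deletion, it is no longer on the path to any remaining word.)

3

A node on "TGGT"'s path can go only if nothing else ends at it or branches off below it.
The suffix "GGT" (3 nodes) is used only by "TGGT"; the node for "T" still has the child "A", so pruning stops there.
Nodes removed: 3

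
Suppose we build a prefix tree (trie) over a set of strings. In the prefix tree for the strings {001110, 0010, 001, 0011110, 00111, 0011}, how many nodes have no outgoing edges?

A leaf is a node with no children — equivalently, the end of a word that is not a proper prefix of any other stored word.
Those words: "0010", "001110", "0011110"
Leaf count: 3

3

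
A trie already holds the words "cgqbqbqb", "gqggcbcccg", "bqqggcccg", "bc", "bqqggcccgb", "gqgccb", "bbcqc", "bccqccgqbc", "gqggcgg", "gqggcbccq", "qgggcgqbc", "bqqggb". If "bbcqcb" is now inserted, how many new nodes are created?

"bbcqc" is already a path in the trie; the remaining "b" must be added.
New nodes needed: |"bbcqcb"| − 5 = 6 − 5 = 1.

1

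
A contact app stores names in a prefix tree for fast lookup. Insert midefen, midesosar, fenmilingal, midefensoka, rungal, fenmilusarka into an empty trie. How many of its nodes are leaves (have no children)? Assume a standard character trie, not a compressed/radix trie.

5

A leaf is a node with no children — equivalently, the end of a word that is not a proper prefix of any other stored word.
Those words: "fenmilingal", "fenmilusarka", "midefensoka", "midesosar", "rungal"
Leaf count: 5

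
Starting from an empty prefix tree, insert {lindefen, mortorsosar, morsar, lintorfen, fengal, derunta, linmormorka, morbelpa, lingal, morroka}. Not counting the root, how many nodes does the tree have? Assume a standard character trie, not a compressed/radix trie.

61

Count nodes per top-level branch (shared prefixes stored once):
  'd'-branch (derunta): 7 nodes
  'f'-branch (fengal): 6 nodes
  'l'-branch (lindefen, lingal, linmormorka, lintorfen): 25 nodes
  'm'-branch (morbelpa, morroka, morsar, mortorsosar): 23 nodes
Sum: 61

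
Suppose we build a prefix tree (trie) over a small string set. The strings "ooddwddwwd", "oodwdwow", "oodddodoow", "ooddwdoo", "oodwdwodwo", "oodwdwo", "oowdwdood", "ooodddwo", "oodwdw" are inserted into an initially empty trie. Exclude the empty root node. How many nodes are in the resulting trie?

Trie structure (* marks end of a word):
(root)
└─ o
   └─ o
      ├─ d
      │  ├─ d
      │  │  ├─ d
      │  │  │  └─ o
      │  │  │     └─ d
      │  │  │        └─ o
      │  │  │           └─ o
      │  │  │              └─ w *
      │  │  └─ w
      │  │     └─ d
      │  │        ├─ d
      │  │        │  └─ w
      │  │        │     └─ w
      │  │        │        └─ d *
      │  │        └─ o
      │  │           └─ o *
      │  └─ w
      │     └─ d
      │        └─ w *
      │           └─ o *
      │              ├─ d
      │              │  └─ w
      │              │     └─ o *
      │              └─ w *
      ├─ o
      │  └─ d
      │     └─ d
      │        └─ d
      │           └─ w
      │              └─ o *
      └─ w
         └─ d
            └─ w
               └─ d
                  └─ o
                     └─ o
                        └─ d *
Counting every labelled node above: 39.

39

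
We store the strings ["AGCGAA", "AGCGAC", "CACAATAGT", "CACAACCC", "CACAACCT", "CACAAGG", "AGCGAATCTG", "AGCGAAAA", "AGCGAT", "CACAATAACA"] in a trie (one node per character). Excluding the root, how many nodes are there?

32

Trie structure (* marks end of a word):
(root)
├─ A
│  └─ G
│     └─ C
│        └─ G
│           └─ A
│              ├─ A *
│              │  ├─ A
│              │  │  └─ A *
│              │  └─ T
│              │     └─ C
│              │        └─ T
│              │           └─ G *
│              ├─ C *
│              └─ T *
└─ C
   └─ A
      └─ C
         └─ A
            └─ A
               ├─ C
               │  └─ C
               │     ├─ C *
               │     └─ T *
               ├─ G
               │  └─ G *
               └─ T
                  └─ A
                     ├─ A
                     │  └─ C
                     │     └─ A *
                     └─ G
                        └─ T *
Counting every labelled node above: 32.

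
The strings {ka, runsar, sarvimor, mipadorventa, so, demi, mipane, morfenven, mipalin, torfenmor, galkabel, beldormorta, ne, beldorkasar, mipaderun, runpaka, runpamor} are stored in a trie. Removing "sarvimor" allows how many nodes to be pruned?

After clearing the end-marker at "sarvimor", prune upward until reaching a node still needed by another word.
The suffix "arvimor" (7 nodes) is used only by "sarvimor"; the node for "s" still has the child "o", so pruning stops there.
Nodes removed: 7

7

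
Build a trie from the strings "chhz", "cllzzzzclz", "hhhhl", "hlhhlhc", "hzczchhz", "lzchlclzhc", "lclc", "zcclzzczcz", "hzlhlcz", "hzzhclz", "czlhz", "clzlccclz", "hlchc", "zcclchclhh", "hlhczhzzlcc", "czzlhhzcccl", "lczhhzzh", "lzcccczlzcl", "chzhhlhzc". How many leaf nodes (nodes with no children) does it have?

19

Leaves are exactly the stored words that no other stored word extends.
Those words: "chhz", "chzhhlhzc", "cllzzzzclz", "clzlccclz", "czlhz", "czzlhhzcccl", "hhhhl", "hlchc", "hlhczhzzlcc", "hlhhlhc", "hzczchhz", "hzlhlcz", "hzzhclz", "lclc", "lczhhzzh", "lzcccczlzcl", "lzchlclzhc", "zcclchclhh", "zcclzzczcz"
Leaf count: 19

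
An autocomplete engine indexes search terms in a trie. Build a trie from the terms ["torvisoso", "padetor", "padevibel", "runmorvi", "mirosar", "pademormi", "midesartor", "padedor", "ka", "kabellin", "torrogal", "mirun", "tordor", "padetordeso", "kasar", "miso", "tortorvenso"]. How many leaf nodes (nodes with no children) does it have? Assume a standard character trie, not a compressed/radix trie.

15

A leaf is a node with no children — equivalently, the end of a word that is not a proper prefix of any other stored word.
Those words: "kabellin", "kasar", "midesartor", "mirosar", "mirun", "miso", "padedor", "pademormi", "padetordeso", "padevibel", "runmorvi", "tordor", "torrogal", "tortorvenso", "torvisoso"
Leaf count: 15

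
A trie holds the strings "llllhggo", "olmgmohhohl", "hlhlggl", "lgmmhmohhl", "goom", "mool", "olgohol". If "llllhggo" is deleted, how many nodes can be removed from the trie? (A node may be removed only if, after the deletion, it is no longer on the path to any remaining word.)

After clearing the end-marker at "llllhggo", prune upward until reaching a node still needed by another word.
The suffix "lllhggo" (7 nodes) is used only by "llllhggo"; the node for "l" still has the child "g", so pruning stops there.
Nodes removed: 7

7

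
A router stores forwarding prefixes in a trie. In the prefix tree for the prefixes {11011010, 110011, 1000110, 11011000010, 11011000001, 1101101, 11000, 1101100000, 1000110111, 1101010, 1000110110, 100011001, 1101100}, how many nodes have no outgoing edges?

A leaf is a node with no children — equivalently, the end of a word that is not a proper prefix of any other stored word.
Those words: "100011001", "1000110110", "1000110111", "11000", "110011", "1101010", "11011000001", "11011000010", "11011010"
Leaf count: 9

9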